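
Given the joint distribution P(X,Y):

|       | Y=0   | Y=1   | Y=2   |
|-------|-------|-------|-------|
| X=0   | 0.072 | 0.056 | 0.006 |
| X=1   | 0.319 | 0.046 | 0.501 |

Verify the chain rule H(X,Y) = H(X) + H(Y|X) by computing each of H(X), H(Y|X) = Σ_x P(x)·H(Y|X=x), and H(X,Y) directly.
H(X) = 0.5683 bits, H(Y|X) = 1.2119 bits, H(X,Y) = 1.7802 bits

Marginal of X (row sums):
  P(X=0) = 0.072 + 0.056 + 0.006 = 0.134
  P(X=1) = 0.319 + 0.046 + 0.501 = 0.866
H(X) = -[0.134·log₂(0.134) + 0.866·log₂(0.866)]
  = 0.38856 + 0.17975 = 0.5683 bits

H(Y|X) = Σ_x P(x)·H(Y|X=x):
  X=0: P(X=0) = 0.134, P(Y|X=0) = (36/67, 28/67, 3/67) → H(Y|X=0) = 1.20821
  X=1: P(X=1) = 0.866, P(Y|X=1) = (319/866, 23/433, 501/866) → H(Y|X=1) = 1.21245
H(Y|X) = 0.134·1.20821 + 0.866·1.21245 = 1.2119 bits

H(X,Y) = -Σ_{x,y} P(x,y) log₂ P(x,y). Per-cell terms -P(x,y)·log₂P(x,y):
  X=0: 0.27330, 0.23287, 0.04428
  X=1: 0.52583, 0.20434, 0.49956
Sum of the 6 terms: H(X,Y) = 1.7802 bits

Chain rule check:
  H(X) + H(Y|X) = 0.5683 + 1.2119 = 1.7802 bits
  H(X,Y) = 1.7802 bits
✓ Chain rule verified.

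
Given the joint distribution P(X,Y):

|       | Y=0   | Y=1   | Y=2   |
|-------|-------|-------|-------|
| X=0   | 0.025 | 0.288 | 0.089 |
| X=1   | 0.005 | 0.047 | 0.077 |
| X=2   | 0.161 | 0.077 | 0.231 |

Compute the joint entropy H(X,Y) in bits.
2.6886 bits

H(X,Y) = -Σ_{x,y} P(x,y) log₂ P(x,y). Per-cell terms -P(x,y)·log₂P(x,y):
  X=0: 0.13305, 0.51721, 0.31061
  X=1: 0.03822, 0.20733, 0.28482
  X=2: 0.42421, 0.28482, 0.48834
Sum of the 9 terms: H(X,Y) = 2.6886 bits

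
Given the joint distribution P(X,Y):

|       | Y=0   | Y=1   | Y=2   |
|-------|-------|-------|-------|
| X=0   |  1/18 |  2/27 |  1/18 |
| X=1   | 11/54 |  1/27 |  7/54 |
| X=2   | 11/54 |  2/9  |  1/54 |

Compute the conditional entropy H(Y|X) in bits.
1.3224 bits

H(Y|X) = H(X,Y) - H(X)

H(X,Y) = -Σ_{x,y} P(x,y) log₂ P(x,y). Per-cell terms -P(x,y)·log₂P(x,y):
  X=0: 0.2316625, 0.2781398, 0.2316625
  X=1: 0.4675929, 0.1761069, 0.3820876
  X=2: 0.4675929, 0.4822056, 0.1065720
Sum of the 9 terms: H(X,Y) = 2.823623 bits

Marginal of X (row sums):
  P(X=0) = 1/18 + 2/27 + 1/18 = 5/27
  P(X=1) = 11/54 + 1/27 + 7/54 = 10/27
  P(X=2) = 11/54 + 2/9 + 1/54 = 4/9
H(X) = -[(5/27)·log₂(5/27) + (10/27)·log₂(10/27) + (4/9)·log₂(4/9)]
  = 0.4505480 + 0.5307257 + 0.5199667 = 1.501240 bits

H(Y|X) = H(X,Y) - H(X) = 2.823623 - 1.501240 = 1.3224 bits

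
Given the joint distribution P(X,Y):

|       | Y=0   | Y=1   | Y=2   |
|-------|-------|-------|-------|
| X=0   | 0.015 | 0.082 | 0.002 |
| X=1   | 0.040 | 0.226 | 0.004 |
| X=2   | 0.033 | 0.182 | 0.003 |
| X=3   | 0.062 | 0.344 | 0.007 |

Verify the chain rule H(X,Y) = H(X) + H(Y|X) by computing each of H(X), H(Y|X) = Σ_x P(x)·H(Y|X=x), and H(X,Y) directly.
H(X) = 1.8463 bits, H(Y|X) = 0.7242 bits, H(X,Y) = 2.5705 bits

Marginal of X (row sums):
  P(X=0) = 0.015 + 0.082 + 0.002 = 0.099
  P(X=1) = 0.040 + 0.226 + 0.004 = 0.270
  P(X=2) = 0.033 + 0.182 + 0.003 = 0.218
  P(X=3) = 0.062 + 0.344 + 0.007 = 0.413
H(X) = -[0.099·log₂(0.099) + 0.270·log₂(0.270) + 0.218·log₂(0.218) + 0.413·log₂(0.413)]
  = 0.33031 + 0.51002 + 0.47908 + 0.52690 = 1.8463 bits

H(Y|X) = Σ_x P(x)·H(Y|X=x):
  X=0: P(X=0) = 0.099, P(Y|X=0) = (5/33, 82/99, 2/99) → H(Y|X=0) = 0.75135
  X=1: P(X=1) = 0.270, P(Y|X=1) = (4/27, 113/135, 2/135) → H(Y|X=1) = 0.71297
  X=2: P(X=2) = 0.218, P(Y|X=2) = (33/218, 91/109, 3/218) → H(Y|X=2) = 0.71480
  X=3: P(X=3) = 0.413, P(Y|X=3) = (62/413, 344/413, 1/59) → H(Y|X=3) = 0.73008
H(Y|X) = 0.099·0.75135 + 0.270·0.71297 + 0.218·0.71480 + 0.413·0.73008 = 0.7242 bits

H(X,Y) = -Σ_{x,y} P(x,y) log₂ P(x,y). Per-cell terms -P(x,y)·log₂P(x,y):
  X=0: 0.09088, 0.29588, 0.01793
  X=1: 0.18575, 0.48491, 0.03186
  X=2: 0.16241, 0.44735, 0.02514
  X=3: 0.24872, 0.52959, 0.05011
Sum of the 12 terms: H(X,Y) = 2.5705 bits

Chain rule check:
  H(X) + H(Y|X) = 1.8463 + 0.7242 = 2.5705 bits
  H(X,Y) = 2.5705 bits
✓ Chain rule verified.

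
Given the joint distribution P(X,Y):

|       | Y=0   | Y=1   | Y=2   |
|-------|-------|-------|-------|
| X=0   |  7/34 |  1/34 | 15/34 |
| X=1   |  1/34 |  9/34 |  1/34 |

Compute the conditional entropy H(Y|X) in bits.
1.0386 bits

H(Y|X) = H(X,Y) - H(X)

H(X,Y) = -Σ_{x,y} P(x,y) log₂ P(x,y). Per-cell terms -P(x,y)·log₂P(x,y):
  X=0: 0.469434, 0.149631, 0.520841
  X=1: 0.149631, 0.507584, 0.149631
Sum of the 6 terms: H(X,Y) = 1.94675 bits

Marginal of X (row sums):
  P(X=0) = 7/34 + 1/34 + 15/34 = 23/34
  P(X=1) = 1/34 + 9/34 + 1/34 = 11/34
H(X) = -[(23/34)·log₂(23/34) + (11/34)·log₂(11/34)]
  = 0.381462 + 0.526716 = 0.90818 bits

H(Y|X) = H(X,Y) - H(X) = 1.94675 - 0.90818 = 1.0386 bits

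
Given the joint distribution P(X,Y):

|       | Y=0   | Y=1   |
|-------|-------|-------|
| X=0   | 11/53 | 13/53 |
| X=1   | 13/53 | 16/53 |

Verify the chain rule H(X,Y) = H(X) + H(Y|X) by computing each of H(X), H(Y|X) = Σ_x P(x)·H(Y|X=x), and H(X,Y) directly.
H(X) = 0.9936 bits, H(Y|X) = 0.9935 bits, H(X,Y) = 1.9871 bits

Marginal of X (row sums):
  P(X=0) = 11/53 + 13/53 = 24/53
  P(X=1) = 13/53 + 16/53 = 29/53
H(X) = -[(24/53)·log₂(24/53) + (29/53)·log₂(29/53)]
  = 0.51757 + 0.47600 = 0.9936 bits

H(Y|X) = Σ_x P(x)·H(Y|X=x):
  X=0: P(X=0) = 24/53, P(Y|X=0) = (11/24, 13/24) → H(Y|X=0) = 0.99498
  X=1: P(X=1) = 29/53, P(Y|X=1) = (13/29, 16/29) → H(Y|X=1) = 0.99227
H(Y|X) = (24/53)·0.99498 + (29/53)·0.99227 = 0.9935 bits

H(X,Y) = -Σ_{x,y} P(x,y) log₂ P(x,y). Per-cell terms -P(x,y)·log₂P(x,y):
  X=0: 0.47082, 0.49731
  X=1: 0.49731, 0.52164
Sum of the 4 terms: H(X,Y) = 1.9871 bits

Chain rule check:
  H(X) + H(Y|X) = 0.9936 + 0.9935 = 1.9871 bits
  H(X,Y) = 1.9871 bits
✓ Chain rule verified.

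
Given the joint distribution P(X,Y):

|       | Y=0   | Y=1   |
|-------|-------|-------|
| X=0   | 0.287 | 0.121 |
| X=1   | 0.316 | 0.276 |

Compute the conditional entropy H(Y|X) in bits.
0.9479 bits

H(Y|X) = H(X,Y) - H(X)

H(X,Y) = -Σ_{x,y} P(x,y) log₂ P(x,y). Per-cell terms -P(x,y)·log₂P(x,y):
  X=0: 0.51685, 0.36868
  X=1: 0.52519, 0.51260
Sum of the 4 terms: H(X,Y) = 1.9233 bits

Marginal of X (row sums):
  P(X=0) = 0.287 + 0.121 = 0.408
  P(X=1) = 0.316 + 0.276 = 0.592
H(X) = -[0.408·log₂(0.408) + 0.592·log₂(0.592)]
  = 0.52769 + 0.44775 = 0.9754 bits

H(Y|X) = H(X,Y) - H(X) = 1.9233 - 0.9754 = 0.9479 bits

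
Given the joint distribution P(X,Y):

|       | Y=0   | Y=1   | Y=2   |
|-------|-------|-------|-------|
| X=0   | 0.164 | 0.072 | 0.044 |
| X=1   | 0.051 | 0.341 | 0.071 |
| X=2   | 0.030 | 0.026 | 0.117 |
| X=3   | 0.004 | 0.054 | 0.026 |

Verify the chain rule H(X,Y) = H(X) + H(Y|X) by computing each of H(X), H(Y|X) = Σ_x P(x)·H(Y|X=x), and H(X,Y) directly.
H(X) = 1.7666 bits, H(Y|X) = 1.1989 bits, H(X,Y) = 2.9655 bits

Marginal of X (row sums):
  P(X=0) = 0.164 + 0.072 + 0.044 = 0.280
  P(X=1) = 0.051 + 0.341 + 0.071 = 0.463
  P(X=2) = 0.030 + 0.026 + 0.117 = 0.173
  P(X=3) = 0.004 + 0.054 + 0.026 = 0.084
H(X) = -[0.280·log₂(0.280) + 0.463·log₂(0.463) + 0.173·log₂(0.173) + 0.084·log₂(0.084)]
  = 0.51422 + 0.51435 + 0.43789 + 0.30017 = 1.7666 bits

H(Y|X) = Σ_x P(x)·H(Y|X=x):
  X=0: P(X=0) = 0.280, P(Y|X=0) = (41/70, 9/35, 11/70) → H(Y|X=0) = 1.37540
  X=1: P(X=1) = 0.463, P(Y|X=1) = (51/463, 341/463, 71/463) → H(Y|X=1) = 1.09035
  X=2: P(X=2) = 0.173, P(Y|X=2) = (30/173, 26/173, 117/173) → H(Y|X=2) = 1.23087
  X=3: P(X=3) = 0.084, P(Y|X=3) = (1/21, 9/14, 13/42) → H(Y|X=3) = 1.14261
H(Y|X) = 0.280·1.37540 + 0.463·1.09035 + 0.173·1.23087 + 0.084·1.14261 = 1.1989 bits

H(X,Y) = -Σ_{x,y} P(x,y) log₂ P(x,y). Per-cell terms -P(x,y)·log₂P(x,y):
  X=0: 0.42775, 0.27330, 0.19828
  X=1: 0.21896, 0.52929, 0.27094
  X=2: 0.15177, 0.13690, 0.36216
  X=3: 0.03186, 0.22739, 0.13690
Sum of the 12 terms: H(X,Y) = 2.9655 bits

Chain rule check:
  H(X) + H(Y|X) = 1.7666 + 1.1989 = 2.9655 bits
  H(X,Y) = 2.9655 bits
✓ Chain rule verified.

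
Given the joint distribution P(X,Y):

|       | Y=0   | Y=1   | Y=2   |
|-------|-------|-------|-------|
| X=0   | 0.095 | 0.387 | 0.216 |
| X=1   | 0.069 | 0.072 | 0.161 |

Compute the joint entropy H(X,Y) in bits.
2.2939 bits

H(X,Y) = -Σ_{x,y} P(x,y) log₂ P(x,y). Per-cell terms -P(x,y)·log₂P(x,y):
  X=0: 0.3226, 0.5300, 0.4776
  X=1: 0.2662, 0.2733, 0.4242
Sum of the 6 terms: H(X,Y) = 2.2939 bits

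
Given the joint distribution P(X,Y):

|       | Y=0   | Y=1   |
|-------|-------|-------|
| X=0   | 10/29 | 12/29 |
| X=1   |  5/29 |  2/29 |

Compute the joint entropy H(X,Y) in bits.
1.7598 bits

H(X,Y) = -Σ_{x,y} P(x,y) log₂ P(x,y). Per-cell terms -P(x,y)·log₂P(x,y):
  X=0: 0.52967, 0.52677
  X=1: 0.43725, 0.26607
Sum of the 4 terms: H(X,Y) = 1.7598 bits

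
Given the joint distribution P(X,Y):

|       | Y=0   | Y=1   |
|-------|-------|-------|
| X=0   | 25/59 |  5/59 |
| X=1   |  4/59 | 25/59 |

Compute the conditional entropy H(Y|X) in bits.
0.6150 bits

H(Y|X) = H(X,Y) - H(X)

H(X,Y) = -Σ_{x,y} P(x,y) log₂ P(x,y). Per-cell terms -P(x,y)·log₂P(x,y):
  X=0: 0.52491, 0.30176
  X=1: 0.26323, 0.52491
Sum of the 4 terms: H(X,Y) = 1.6148 bits

Marginal of X (row sums):
  P(X=0) = 25/59 + 5/59 = 30/59
  P(X=1) = 4/59 + 25/59 = 29/59
H(X) = -[(30/59)·log₂(30/59) + (29/59)·log₂(29/59)]
  = 0.49615 + 0.50365 = 0.9998 bits

H(Y|X) = H(X,Y) - H(X) = 1.6148 - 0.9998 = 0.6150 bits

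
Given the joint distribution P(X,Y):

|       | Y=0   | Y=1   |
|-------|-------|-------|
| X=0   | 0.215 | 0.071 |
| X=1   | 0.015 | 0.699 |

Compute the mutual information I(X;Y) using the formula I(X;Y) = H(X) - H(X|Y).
0.4418 bits

I(X;Y) = H(X) - H(X|Y)

Marginal of X (row sums):
  P(X=0) = 0.215 + 0.071 = 0.286
  P(X=1) = 0.015 + 0.699 = 0.714
H(X) = -[0.286·log₂(0.286) + 0.714·log₂(0.714)]
  = 0.5165 + 0.3470 = 0.8635 bits

Marginal of Y (column sums):
  P(Y=0) = 0.215 + 0.015 = 0.230
  P(Y=1) = 0.071 + 0.699 = 0.770
H(X|Y) = Σ_y P(y)·H(X|Y=y):
  Y=0: P(Y=0) = 0.230, P(X|Y=0) = (43/46, 3/46) → H(X|Y=0) = 0.3478
  Y=1: P(Y=1) = 0.770, P(X|Y=1) = (71/770, 699/770) → H(X|Y=1) = 0.4438
H(X|Y) = 0.230·0.3478 + 0.770·0.4438 = 0.4217 bits

I(X;Y) = H(X) - H(X|Y) = 0.8635 - 0.4217 = 0.4418 bits

Cross-check via I(X;Y) = H(X) + H(Y) - H(X,Y): computing H(Y) from the column sums and H(X,Y) from the 4 cells in the same way gives H(Y) = 0.7780 bits and H(X,Y) = 1.1997 bits, so
I(X;Y) = 0.8635 + 0.7780 - 1.1997 = 0.4418 bits ✓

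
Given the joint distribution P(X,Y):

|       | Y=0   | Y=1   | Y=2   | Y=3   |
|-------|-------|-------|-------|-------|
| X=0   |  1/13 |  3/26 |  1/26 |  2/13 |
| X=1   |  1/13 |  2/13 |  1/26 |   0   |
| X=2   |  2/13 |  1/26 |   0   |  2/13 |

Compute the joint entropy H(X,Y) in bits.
3.1329 bits

H(X,Y) = -Σ_{x,y} P(x,y) log₂ P(x,y). Per-cell terms -P(x,y)·log₂P(x,y):
  X=0: 0.284649, 0.359478, 0.180786, 0.415452
  X=1: 0.284649, 0.415452, 0.180786, 0.000000
  X=2: 0.415452, 0.180786, 0.000000, 0.415452
  (cells with P = 0 contribute 0)
Sum of the 12 terms: H(X,Y) = 3.1329 bits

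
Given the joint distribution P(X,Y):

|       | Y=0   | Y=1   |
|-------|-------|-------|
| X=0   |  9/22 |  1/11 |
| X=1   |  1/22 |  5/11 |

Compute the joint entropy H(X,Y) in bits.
1.5618 bits

H(X,Y) = -Σ_{x,y} P(x,y) log₂ P(x,y). Per-cell terms -P(x,y)·log₂P(x,y):
  X=0: 0.52753, 0.31449
  X=1: 0.20270, 0.51705
Sum of the 4 terms: H(X,Y) = 1.5618 bits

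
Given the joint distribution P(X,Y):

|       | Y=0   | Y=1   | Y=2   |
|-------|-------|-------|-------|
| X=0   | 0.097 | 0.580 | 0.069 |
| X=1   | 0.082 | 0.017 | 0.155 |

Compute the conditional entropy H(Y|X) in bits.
1.0436 bits

H(Y|X) = H(X,Y) - H(X)

H(X,Y) = -Σ_{x,y} P(x,y) log₂ P(x,y). Per-cell terms -P(x,y)·log₂P(x,y):
  X=0: 0.3265, 0.4558, 0.2662
  X=1: 0.2959, 0.0999, 0.4169
Sum of the 6 terms: H(X,Y) = 1.8612 bits

Marginal of X (row sums):
  P(X=0) = 0.097 + 0.580 + 0.069 = 0.746
  P(X=1) = 0.082 + 0.017 + 0.155 = 0.254
H(X) = -[0.746·log₂(0.746) + 0.254·log₂(0.254)]
  = 0.3154 + 0.5022 = 0.8176 bits

H(Y|X) = H(X,Y) - H(X) = 1.8612 - 0.8176 = 1.0436 bits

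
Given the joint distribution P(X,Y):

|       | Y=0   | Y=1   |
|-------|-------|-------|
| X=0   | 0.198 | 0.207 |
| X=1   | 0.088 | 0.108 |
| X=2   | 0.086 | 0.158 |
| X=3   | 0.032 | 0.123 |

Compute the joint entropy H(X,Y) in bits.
2.8441 bits

H(X,Y) = -Σ_{x,y} P(x,y) log₂ P(x,y). Per-cell terms -P(x,y)·log₂P(x,y):
  X=0: 0.46261, 0.47037
  X=1: 0.30856, 0.34678
  X=2: 0.30440, 0.42060
  X=3: 0.15891, 0.37186
Sum of the 8 terms: H(X,Y) = 2.8441 bits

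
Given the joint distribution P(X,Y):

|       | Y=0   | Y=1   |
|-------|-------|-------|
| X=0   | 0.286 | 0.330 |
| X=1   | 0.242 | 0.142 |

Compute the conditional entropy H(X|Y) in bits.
0.9418 bits

H(X|Y) = H(X,Y) - H(Y)

H(X,Y) = -Σ_{x,y} P(x,y) log₂ P(x,y). Per-cell terms -P(x,y)·log₂P(x,y):
  X=0: 0.51649, 0.52782
  X=1: 0.49535, 0.39988
Sum of the 4 terms: H(X,Y) = 1.9395 bits

Marginal of Y (column sums):
  P(Y=0) = 0.286 + 0.242 = 0.528
  P(Y=1) = 0.330 + 0.142 = 0.472
H(Y) = -[0.528·log₂(0.528) + 0.472·log₂(0.472)]
  = 0.48649 + 0.51124 = 0.9977 bits

H(X|Y) = H(X,Y) - H(Y) = 1.9395 - 0.9977 = 0.9418 bits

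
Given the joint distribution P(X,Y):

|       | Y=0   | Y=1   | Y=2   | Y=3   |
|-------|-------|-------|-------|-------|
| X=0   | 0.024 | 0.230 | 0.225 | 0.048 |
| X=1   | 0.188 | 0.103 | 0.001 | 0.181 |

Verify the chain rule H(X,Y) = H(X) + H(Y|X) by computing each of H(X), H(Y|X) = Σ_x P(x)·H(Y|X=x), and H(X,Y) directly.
H(X) = 0.9979 bits, H(Y|X) = 1.5608 bits, H(X,Y) = 2.5587 bits

Marginal of X (row sums):
  P(X=0) = 0.024 + 0.230 + 0.225 + 0.048 = 0.527
  P(X=1) = 0.188 + 0.103 + 0.001 + 0.181 = 0.473
H(X) = -[0.527·log₂(0.527) + 0.473·log₂(0.473)]
  = 0.4870 + 0.5109 = 0.9979 bits

H(Y|X) = Σ_x P(x)·H(Y|X=x):
  X=0: P(X=0) = 0.527, P(Y|X=0) = (24/527, 230/527, 225/527, 48/527) → H(Y|X=0) = 1.5641
  X=1: P(X=1) = 0.473, P(Y|X=1) = (188/473, 103/473, 1/473, 181/473) → H(Y|X=1) = 1.5571
H(Y|X) = 0.527·1.5641 + 0.473·1.5571 = 1.5608 bits

H(X,Y) = -Σ_{x,y} P(x,y) log₂ P(x,y). Per-cell terms -P(x,y)·log₂P(x,y):
  X=0: 0.1291, 0.4877, 0.4842, 0.2103
  X=1: 0.4533, 0.3378, 0.0100, 0.4463
Sum of the 8 terms: H(X,Y) = 2.5587 bits

Chain rule check:
  H(X) + H(Y|X) = 0.9979 + 1.5608 = 2.5587 bits
  H(X,Y) = 2.5587 bits
✓ Chain rule verified.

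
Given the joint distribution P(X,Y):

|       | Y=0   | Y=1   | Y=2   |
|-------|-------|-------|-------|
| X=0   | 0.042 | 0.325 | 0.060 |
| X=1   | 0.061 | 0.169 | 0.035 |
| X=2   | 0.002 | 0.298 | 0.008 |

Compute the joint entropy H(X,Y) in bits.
2.4056 bits

H(X,Y) = -Σ_{x,y} P(x,y) log₂ P(x,y). Per-cell terms -P(x,y)·log₂P(x,y):
  X=0: 0.1921, 0.5270, 0.2435
  X=1: 0.2461, 0.4335, 0.1693
  X=2: 0.0179, 0.5205, 0.0557
Sum of the 9 terms: H(X,Y) = 2.4056 bits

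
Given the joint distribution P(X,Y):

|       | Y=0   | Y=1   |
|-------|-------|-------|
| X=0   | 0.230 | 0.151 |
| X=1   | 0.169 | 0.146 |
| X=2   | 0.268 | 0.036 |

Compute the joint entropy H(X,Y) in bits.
2.4200 bits

H(X,Y) = -Σ_{x,y} P(x,y) log₂ P(x,y). Per-cell terms -P(x,y)·log₂P(x,y):
  X=0: 0.48767, 0.41183
  X=1: 0.43347, 0.40529
  X=2: 0.50912, 0.17265
Sum of the 6 terms: H(X,Y) = 2.4200 bits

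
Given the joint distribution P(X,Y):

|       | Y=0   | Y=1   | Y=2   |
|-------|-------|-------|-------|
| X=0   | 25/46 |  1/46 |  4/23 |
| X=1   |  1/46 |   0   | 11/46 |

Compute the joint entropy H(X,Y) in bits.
1.6507 bits

H(X,Y) = -Σ_{x,y} P(x,y) log₂ P(x,y). Per-cell terms -P(x,y)·log₂P(x,y):
  X=0: 0.47810, 0.12008, 0.43888
  X=1: 0.12008, 0.00000, 0.49360
  (cells with P = 0 contribute 0)
Sum of the 6 terms: H(X,Y) = 1.6507 bits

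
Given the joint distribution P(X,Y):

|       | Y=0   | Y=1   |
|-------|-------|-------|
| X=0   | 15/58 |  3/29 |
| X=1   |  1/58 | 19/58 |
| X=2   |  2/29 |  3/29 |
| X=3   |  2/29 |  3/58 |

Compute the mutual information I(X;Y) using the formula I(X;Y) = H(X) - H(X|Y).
0.2809 bits

I(X;Y) = H(X) - H(X|Y)

Marginal of X (row sums):
  P(X=0) = 15/58 + 3/29 = 21/58
  P(X=1) = 1/58 + 19/58 = 10/29
  P(X=2) = 2/29 + 3/29 = 5/29
  P(X=3) = 2/29 + 3/58 = 7/58
H(X) = -[(21/58)·log₂(21/58) + (10/29)·log₂(10/29) + (5/29)·log₂(5/29) + (7/58)·log₂(7/58)]
  = 0.53067 + 0.52967 + 0.43725 + 0.36818 = 1.86577 bits

Marginal of Y (column sums):
  P(Y=0) = 15/58 + 1/58 + 2/29 + 2/29 = 12/29
  P(Y=1) = 3/29 + 19/58 + 3/29 + 3/58 = 17/29
H(X|Y) = Σ_y P(y)·H(X|Y=y):
  Y=0: P(Y=0) = 12/29, P(X|Y=0) = (5/8, 1/24, 1/6, 1/6) → H(X|Y=0) = 1.47649
  Y=1: P(Y=1) = 17/29, P(X|Y=1) = (3/17, 19/34, 3/17, 3/34) → H(X|Y=1) = 1.66143
H(X|Y) = (12/29)·1.47649 + (17/29)·1.66143 = 1.58490 bits

I(X;Y) = H(X) - H(X|Y) = 1.86577 - 1.58490 = 0.2809 bits

Cross-check via I(X;Y) = H(X) + H(Y) - H(X,Y): computing H(Y) from the column sums and H(X,Y) from the 8 cells in the same way gives H(Y) = 0.97845 bits and H(X,Y) = 2.56335 bits, so
I(X;Y) = 1.86577 + 0.97845 - 2.56335 = 0.2809 bits ✓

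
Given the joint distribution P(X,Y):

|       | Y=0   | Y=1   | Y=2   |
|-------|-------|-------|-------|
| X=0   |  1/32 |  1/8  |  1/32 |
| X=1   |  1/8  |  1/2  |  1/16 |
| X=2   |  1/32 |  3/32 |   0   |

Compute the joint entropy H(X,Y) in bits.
2.2889 bits

H(X,Y) = -Σ_{x,y} P(x,y) log₂ P(x,y). Per-cell terms -P(x,y)·log₂P(x,y):
  X=0: 0.15625, 0.37500, 0.15625
  X=1: 0.37500, 0.50000, 0.25000
  X=2: 0.15625, 0.32016, 0.00000
  (cells with P = 0 contribute 0)
Sum of the 9 terms: H(X,Y) = 2.2889 bits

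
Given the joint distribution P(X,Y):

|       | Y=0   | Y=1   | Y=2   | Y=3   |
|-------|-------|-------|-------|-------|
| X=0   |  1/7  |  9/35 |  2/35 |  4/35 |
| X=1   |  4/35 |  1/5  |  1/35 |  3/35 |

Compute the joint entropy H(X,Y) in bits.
2.7708 bits

H(X,Y) = -Σ_{x,y} P(x,y) log₂ P(x,y). Per-cell terms -P(x,y)·log₂P(x,y):
  X=0: 0.40105, 0.50383, 0.23596, 0.35763
  X=1: 0.35763, 0.46439, 0.14655, 0.30380
Sum of the 8 terms: H(X,Y) = 2.7708 bits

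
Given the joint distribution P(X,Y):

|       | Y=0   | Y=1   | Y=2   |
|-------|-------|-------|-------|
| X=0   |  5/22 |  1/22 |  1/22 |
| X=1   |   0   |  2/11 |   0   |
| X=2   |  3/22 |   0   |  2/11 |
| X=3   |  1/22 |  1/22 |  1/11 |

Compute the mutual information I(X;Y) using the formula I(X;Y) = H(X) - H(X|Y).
0.6127 bits

I(X;Y) = H(X) - H(X|Y)

Marginal of X (row sums):
  P(X=0) = 5/22 + 1/22 + 1/22 = 7/22
  P(X=1) = 0 + 2/11 + 0 = 2/11
  P(X=2) = 3/22 + 0 + 2/11 = 7/22
  P(X=3) = 1/22 + 1/22 + 1/11 = 2/11
H(X) = -[(7/22)·log₂(7/22) + (2/11)·log₂(2/11) + (7/22)·log₂(7/22) + (2/11)·log₂(2/11)]
  = 0.52566 + 0.44717 + 0.52566 + 0.44717 = 1.9457 bits

Marginal of Y (column sums):
  P(Y=0) = 5/22 + 0 + 3/22 + 1/22 = 9/22
  P(Y=1) = 1/22 + 2/11 + 0 + 1/22 = 3/11
  P(Y=2) = 1/22 + 0 + 2/11 + 1/11 = 7/22
H(X|Y) = Σ_y P(y)·H(X|Y=y):
  Y=0: P(Y=0) = 9/22, P(X|Y=0) = (5/9, 0, 1/3, 1/9) → H(X|Y=0) = 1.35164
  Y=1: P(Y=1) = 3/11, P(X|Y=1) = (1/6, 2/3, 0, 1/6) → H(X|Y=1) = 1.25163
  Y=2: P(Y=2) = 7/22, P(X|Y=2) = (1/7, 0, 4/7, 2/7) → H(X|Y=2) = 1.37878
H(X|Y) = (9/22)·1.35164 + (3/11)·1.25163 + (7/22)·1.37878 = 1.3330 bits

I(X;Y) = H(X) - H(X|Y) = 1.9457 - 1.3330 = 0.6127 bits

Cross-check via I(X;Y) = H(X) + H(Y) - H(X,Y): computing H(Y) from the column sums and H(X,Y) from the 12 cells in the same way gives H(Y) = 1.5644 bits and H(X,Y) = 2.8974 bits, so
I(X;Y) = 1.9457 + 1.5644 - 2.8974 = 0.6127 bits ✓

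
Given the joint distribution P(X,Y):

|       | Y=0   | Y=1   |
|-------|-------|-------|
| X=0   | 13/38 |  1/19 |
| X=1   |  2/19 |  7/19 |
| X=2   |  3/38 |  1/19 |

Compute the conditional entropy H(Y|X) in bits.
0.7134 bits

H(Y|X) = H(X,Y) - H(X)

H(X,Y) = -Σ_{x,y} P(x,y) log₂ P(x,y). Per-cell terms -P(x,y)·log₂P(x,y):
  X=0: 0.5294, 0.2236
  X=1: 0.3419, 0.5307
  X=2: 0.2892, 0.2236
Sum of the 6 terms: H(X,Y) = 2.1384 bits

Marginal of X (row sums):
  P(X=0) = 13/38 + 1/19 = 15/38
  P(X=1) = 2/19 + 7/19 = 9/19
  P(X=2) = 3/38 + 1/19 = 5/38
H(X) = -[(15/38)·log₂(15/38) + (9/19)·log₂(9/19) + (5/38)·log₂(5/38)]
  = 0.5294 + 0.5106 + 0.3850 = 1.4250 bits

H(Y|X) = H(X,Y) - H(X) = 2.1384 - 1.4250 = 0.7134 bits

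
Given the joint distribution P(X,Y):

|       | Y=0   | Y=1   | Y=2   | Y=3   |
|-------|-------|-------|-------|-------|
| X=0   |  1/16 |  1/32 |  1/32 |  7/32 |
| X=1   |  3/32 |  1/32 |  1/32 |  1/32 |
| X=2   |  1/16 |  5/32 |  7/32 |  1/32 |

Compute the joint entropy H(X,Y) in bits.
3.1354 bits

H(X,Y) = -Σ_{x,y} P(x,y) log₂ P(x,y). Per-cell terms -P(x,y)·log₂P(x,y):
  X=0: 0.25000, 0.15625, 0.15625, 0.47964
  X=1: 0.32016, 0.15625, 0.15625, 0.15625
  X=2: 0.25000, 0.41845, 0.47964, 0.15625
Sum of the 12 terms: H(X,Y) = 3.1354 bits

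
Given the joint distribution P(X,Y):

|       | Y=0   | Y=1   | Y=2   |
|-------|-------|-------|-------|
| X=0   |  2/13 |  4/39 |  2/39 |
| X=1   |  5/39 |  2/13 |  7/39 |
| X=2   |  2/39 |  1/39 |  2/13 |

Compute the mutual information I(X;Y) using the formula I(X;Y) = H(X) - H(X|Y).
0.1167 bits

I(X;Y) = H(X) - H(X|Y)

Marginal of X (row sums):
  P(X=0) = 2/13 + 4/39 + 2/39 = 4/13
  P(X=1) = 5/39 + 2/13 + 7/39 = 6/13
  P(X=2) = 2/39 + 1/39 + 2/13 = 3/13
H(X) = -[(4/13)·log₂(4/13) + (6/13)·log₂(6/13) + (3/13)·log₂(3/13)]
  = 0.523212 + 0.514836 + 0.488187 = 1.526235 bits

Marginal of Y (column sums):
  P(Y=0) = 2/13 + 5/39 + 2/39 = 1/3
  P(Y=1) = 4/39 + 2/13 + 1/39 = 11/39
  P(Y=2) = 2/39 + 7/39 + 2/13 = 5/13
H(X|Y) = Σ_y P(y)·H(X|Y=y):
  Y=0: P(Y=0) = 1/3, P(X|Y=0) = (6/13, 5/13, 2/13) → H(X|Y=0) = 1.460485
  Y=1: P(Y=1) = 11/39, P(X|Y=1) = (4/11, 6/11, 1/11) → H(X|Y=1) = 1.322179
  Y=2: P(Y=2) = 5/13, P(X|Y=2) = (2/15, 7/15, 2/5) → H(X|Y=2) = 1.429473
H(X|Y) = (1/3)·1.460485 + (11/39)·1.322179 + (5/13)·1.429473 = 1.409548 bits

I(X;Y) = H(X) - H(X|Y) = 1.526235 - 1.409548 = 0.1167 bits

Cross-check via I(X;Y) = H(X) + H(Y) - H(X,Y): computing H(Y) from the column sums and H(X,Y) from the 9 cells in the same way gives H(Y) = 1.573535 bits and H(X,Y) = 2.983083 bits, so
I(X;Y) = 1.526235 + 1.573535 - 2.983083 = 0.1167 bits ✓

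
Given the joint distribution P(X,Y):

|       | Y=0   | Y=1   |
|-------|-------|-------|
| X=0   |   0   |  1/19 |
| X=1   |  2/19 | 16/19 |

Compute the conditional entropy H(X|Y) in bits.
0.2888 bits

H(X|Y) = H(X,Y) - H(Y)

H(X,Y) = -Σ_{x,y} P(x,y) log₂ P(x,y). Per-cell terms -P(x,y)·log₂P(x,y):
  X=0: 0.000000, 0.223575
  X=1: 0.341887, 0.208781
  (cells with P = 0 contribute 0)
Sum of the 4 terms: H(X,Y) = 0.77424 bits

Marginal of Y (column sums):
  P(Y=0) = 0 + 2/19 = 2/19
  P(Y=1) = 1/19 + 16/19 = 17/19
H(Y) = -[(2/19)·log₂(2/19) + (17/19)·log₂(17/19)]
  = 0.341887 + 0.143574 = 0.48546 bits

H(X|Y) = H(X,Y) - H(Y) = 0.77424 - 0.48546 = 0.2888 bits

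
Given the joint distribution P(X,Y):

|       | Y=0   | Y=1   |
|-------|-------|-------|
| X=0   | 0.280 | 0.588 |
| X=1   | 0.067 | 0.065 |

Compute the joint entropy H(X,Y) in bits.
1.4823 bits

H(X,Y) = -Σ_{x,y} P(x,y) log₂ P(x,y). Per-cell terms -P(x,y)·log₂P(x,y):
  X=0: 0.5142, 0.4505
  X=1: 0.2613, 0.2563
Sum of the 4 terms: H(X,Y) = 1.4823 bits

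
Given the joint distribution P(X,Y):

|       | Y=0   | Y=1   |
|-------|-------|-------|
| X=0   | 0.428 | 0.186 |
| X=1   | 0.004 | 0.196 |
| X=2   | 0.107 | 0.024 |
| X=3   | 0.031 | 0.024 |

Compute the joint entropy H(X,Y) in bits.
2.2267 bits

H(X,Y) = -Σ_{x,y} P(x,y) log₂ P(x,y). Per-cell terms -P(x,y)·log₂P(x,y):
  X=0: 0.5240, 0.4514
  X=1: 0.0319, 0.4608
  X=2: 0.3450, 0.1291
  X=3: 0.1554, 0.1291
Sum of the 8 terms: H(X,Y) = 2.2267 bits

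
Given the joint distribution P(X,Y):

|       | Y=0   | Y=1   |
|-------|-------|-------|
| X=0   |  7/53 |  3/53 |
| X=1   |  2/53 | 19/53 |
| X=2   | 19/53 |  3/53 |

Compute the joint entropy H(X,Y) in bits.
2.0943 bits

H(X,Y) = -Σ_{x,y} P(x,y) log₂ P(x,y). Per-cell terms -P(x,y)·log₂P(x,y):
  X=0: 0.3857, 0.2345
  X=1: 0.1784, 0.5306
  X=2: 0.5306, 0.2345
Sum of the 6 terms: H(X,Y) = 2.0943 bits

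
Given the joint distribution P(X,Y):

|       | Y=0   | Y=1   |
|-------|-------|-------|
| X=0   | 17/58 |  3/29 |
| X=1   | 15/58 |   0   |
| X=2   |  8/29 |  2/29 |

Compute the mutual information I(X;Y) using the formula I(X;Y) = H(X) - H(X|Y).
0.0859 bits

I(X;Y) = H(X) - H(X|Y)

Marginal of X (row sums):
  P(X=0) = 17/58 + 3/29 = 23/58
  P(X=1) = 15/58 + 0 = 15/58
  P(X=2) = 8/29 + 2/29 = 10/29
H(X) = -[(23/58)·log₂(23/58) + (15/58)·log₂(15/58) + (10/29)·log₂(10/29)]
  = 0.52917 + 0.50459 + 0.52967 = 1.5634 bits

Marginal of Y (column sums):
  P(Y=0) = 17/58 + 15/58 + 8/29 = 24/29
  P(Y=1) = 3/29 + 0 + 2/29 = 5/29
H(X|Y) = Σ_y P(y)·H(X|Y=y):
  Y=0: P(Y=0) = 24/29, P(X|Y=0) = (17/48, 5/16, 1/3) → H(X|Y=0) = 1.58308
  Y=1: P(Y=1) = 5/29, P(X|Y=1) = (3/5, 0, 2/5) → H(X|Y=1) = 0.97095
H(X|Y) = (24/29)·1.58308 + (5/29)·0.97095 = 1.4775 bits

I(X;Y) = H(X) - H(X|Y) = 1.5634 - 1.4775 = 0.0859 bits

Cross-check via I(X;Y) = H(X) + H(Y) - H(X,Y): computing H(Y) from the column sums and H(X,Y) from the 6 cells in the same way gives H(Y) = 0.6632 bits and H(X,Y) = 2.1407 bits, so
I(X;Y) = 1.5634 + 0.6632 - 2.1407 = 0.0859 bits ✓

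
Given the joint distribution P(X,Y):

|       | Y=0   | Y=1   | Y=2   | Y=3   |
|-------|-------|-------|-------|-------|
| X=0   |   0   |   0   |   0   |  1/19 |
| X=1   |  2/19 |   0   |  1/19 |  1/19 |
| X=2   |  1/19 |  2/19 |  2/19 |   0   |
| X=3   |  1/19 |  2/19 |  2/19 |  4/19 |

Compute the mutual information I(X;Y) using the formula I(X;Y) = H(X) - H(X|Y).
0.3922 bits

I(X;Y) = H(X) - H(X|Y)

Marginal of X (row sums):
  P(X=0) = 0 + 0 + 0 + 1/19 = 1/19
  P(X=1) = 2/19 + 0 + 1/19 + 1/19 = 4/19
  P(X=2) = 1/19 + 2/19 + 2/19 + 0 = 5/19
  P(X=3) = 1/19 + 2/19 + 2/19 + 4/19 = 9/19
H(X) = -[(1/19)·log₂(1/19) + (4/19)·log₂(4/19) + (5/19)·log₂(5/19) + (9/19)·log₂(9/19)]
  = 0.22358 + 0.47325 + 0.50684 + 0.51063 = 1.7143 bits

Marginal of Y (column sums):
  P(Y=0) = 0 + 2/19 + 1/19 + 1/19 = 4/19
  P(Y=1) = 0 + 0 + 2/19 + 2/19 = 4/19
  P(Y=2) = 0 + 1/19 + 2/19 + 2/19 = 5/19
  P(Y=3) = 1/19 + 1/19 + 0 + 4/19 = 6/19
H(X|Y) = Σ_y P(y)·H(X|Y=y):
  Y=0: P(Y=0) = 4/19, P(X|Y=0) = (0, 1/2, 1/4, 1/4) → H(X|Y=0) = 1.50000
  Y=1: P(Y=1) = 4/19, P(X|Y=1) = (0, 0, 1/2, 1/2) → H(X|Y=1) = 1.00000
  Y=2: P(Y=2) = 5/19, P(X|Y=2) = (0, 1/5, 2/5, 2/5) → H(X|Y=2) = 1.52193
  Y=3: P(Y=3) = 6/19, P(X|Y=3) = (1/6, 1/6, 0, 2/3) → H(X|Y=3) = 1.25163
H(X|Y) = (4/19)·1.50000 + (4/19)·1.00000 + (5/19)·1.52193 + (6/19)·1.25163 = 1.3221 bits

I(X;Y) = H(X) - H(X|Y) = 1.7143 - 1.3221 = 0.3922 bits

Cross-check via I(X;Y) = H(X) + H(Y) - H(X,Y): computing H(Y) from the column sums and H(X,Y) from the 16 cells in the same way gives H(Y) = 1.9785 bits and H(X,Y) = 3.3006 bits, so
I(X;Y) = 1.7143 + 1.9785 - 3.3006 = 0.3922 bits ✓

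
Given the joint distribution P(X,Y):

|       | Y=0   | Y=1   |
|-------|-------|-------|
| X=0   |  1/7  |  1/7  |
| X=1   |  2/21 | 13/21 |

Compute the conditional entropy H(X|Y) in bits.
0.7616 bits

H(X|Y) = H(X,Y) - H(Y)

H(X,Y) = -Σ_{x,y} P(x,y) log₂ P(x,y). Per-cell terms -P(x,y)·log₂P(x,y):
  X=0: 0.40105, 0.40105
  X=1: 0.32308, 0.42831
Sum of the 4 terms: H(X,Y) = 1.5535 bits

Marginal of Y (column sums):
  P(Y=0) = 1/7 + 2/21 = 5/21
  P(Y=1) = 1/7 + 13/21 = 16/21
H(Y) = -[(5/21)·log₂(5/21) + (16/21)·log₂(16/21)]
  = 0.49295 + 0.29891 = 0.7919 bits

H(X|Y) = H(X,Y) - H(Y) = 1.5535 - 0.7919 = 0.7616 bits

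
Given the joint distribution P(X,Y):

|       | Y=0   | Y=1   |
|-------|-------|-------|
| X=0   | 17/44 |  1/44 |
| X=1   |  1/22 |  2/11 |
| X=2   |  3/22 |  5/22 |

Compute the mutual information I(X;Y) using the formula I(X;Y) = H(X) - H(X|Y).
0.3488 bits

I(X;Y) = H(X) - H(X|Y)

Marginal of X (row sums):
  P(X=0) = 17/44 + 1/44 = 9/22
  P(X=1) = 1/22 + 2/11 = 5/22
  P(X=2) = 3/22 + 5/22 = 4/11
H(X) = -[(9/22)·log₂(9/22) + (5/22)·log₂(5/22) + (4/11)·log₂(4/11)]
  = 0.527525 + 0.485796 + 0.530702 = 1.54402 bits

Marginal of Y (column sums):
  P(Y=0) = 17/44 + 1/22 + 3/22 = 25/44
  P(Y=1) = 1/44 + 2/11 + 5/22 = 19/44
H(X|Y) = Σ_y P(y)·H(X|Y=y):
  Y=0: P(Y=0) = 25/44, P(X|Y=0) = (17/25, 2/25, 6/25) → H(X|Y=0) = 1.163990
  Y=1: P(Y=1) = 19/44, P(X|Y=1) = (1/19, 8/19, 10/19) → H(X|Y=1) = 1.236386
H(X|Y) = (25/44)·1.163990 + (19/44)·1.236386 = 1.19525 bits

I(X;Y) = H(X) - H(X|Y) = 1.54402 - 1.19525 = 0.3488 bits

Cross-check via I(X;Y) = H(X) + H(Y) - H(X,Y): computing H(Y) from the column sums and H(X,Y) from the 6 cells in the same way gives H(Y) = 0.98654 bits and H(X,Y) = 2.18180 bits, so
I(X;Y) = 1.54402 + 0.98654 - 2.18180 = 0.3488 bits ✓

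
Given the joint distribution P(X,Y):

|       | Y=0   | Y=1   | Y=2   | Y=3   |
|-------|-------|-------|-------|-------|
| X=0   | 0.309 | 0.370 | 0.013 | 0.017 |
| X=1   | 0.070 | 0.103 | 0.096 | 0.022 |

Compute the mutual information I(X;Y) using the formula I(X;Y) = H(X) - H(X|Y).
0.1548 bits

I(X;Y) = H(X) - H(X|Y)

Marginal of X (row sums):
  P(X=0) = 0.309 + 0.370 + 0.013 + 0.017 = 0.709
  P(X=1) = 0.070 + 0.103 + 0.096 + 0.022 = 0.291
H(X) = -[0.709·log₂(0.709) + 0.291·log₂(0.291)]
  = 0.3518 + 0.5182 = 0.8700 bits

Marginal of Y (column sums):
  P(Y=0) = 0.309 + 0.070 = 0.379
  P(Y=1) = 0.370 + 0.103 = 0.473
  P(Y=2) = 0.013 + 0.096 = 0.109
  P(Y=3) = 0.017 + 0.022 = 0.039
H(X|Y) = Σ_y P(y)·H(X|Y=y):
  Y=0: P(Y=0) = 0.379, P(X|Y=0) = (309/379, 70/379) → H(X|Y=0) = 0.6902
  Y=1: P(Y=1) = 0.473, P(X|Y=1) = (370/473, 103/473) → H(X|Y=1) = 0.7561
  Y=2: P(Y=2) = 0.109, P(X|Y=2) = (13/109, 96/109) → H(X|Y=2) = 0.5272
  Y=3: P(Y=3) = 0.039, P(X|Y=3) = (17/39, 22/39) → H(X|Y=3) = 0.9881
H(X|Y) = 0.379·0.6902 + 0.473·0.7561 + 0.109·0.5272 + 0.039·0.9881 = 0.7152 bits

I(X;Y) = H(X) - H(X|Y) = 0.8700 - 0.7152 = 0.1548 bits

Cross-check via I(X;Y) = H(X) + H(Y) - H(X,Y): computing H(Y) from the column sums and H(X,Y) from the 8 cells in the same way gives H(Y) = 1.5725 bits and H(X,Y) = 2.2877 bits, so
I(X;Y) = 0.8700 + 1.5725 - 2.2877 = 0.1548 bits ✓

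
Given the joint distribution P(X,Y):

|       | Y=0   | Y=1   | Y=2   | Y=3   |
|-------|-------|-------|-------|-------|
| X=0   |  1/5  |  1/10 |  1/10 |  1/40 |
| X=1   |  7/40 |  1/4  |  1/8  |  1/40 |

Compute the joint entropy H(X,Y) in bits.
2.7099 bits

H(X,Y) = -Σ_{x,y} P(x,y) log₂ P(x,y). Per-cell terms -P(x,y)·log₂P(x,y):
  X=0: 0.4644, 0.3322, 0.3322, 0.1330
  X=1: 0.4401, 0.5000, 0.3750, 0.1330
Sum of the 8 terms: H(X,Y) = 2.7099 bits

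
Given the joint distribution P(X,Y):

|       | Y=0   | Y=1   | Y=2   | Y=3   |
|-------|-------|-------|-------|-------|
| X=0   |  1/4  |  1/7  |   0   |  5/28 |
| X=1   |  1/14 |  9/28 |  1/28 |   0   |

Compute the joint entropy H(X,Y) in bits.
2.3148 bits

H(X,Y) = -Σ_{x,y} P(x,y) log₂ P(x,y). Per-cell terms -P(x,y)·log₂P(x,y):
  X=0: 0.50000, 0.40105, 0.00000, 0.44383
  X=1: 0.27195, 0.52632, 0.17169, 0.00000
  (cells with P = 0 contribute 0)
Sum of the 8 terms: H(X,Y) = 2.3148 bits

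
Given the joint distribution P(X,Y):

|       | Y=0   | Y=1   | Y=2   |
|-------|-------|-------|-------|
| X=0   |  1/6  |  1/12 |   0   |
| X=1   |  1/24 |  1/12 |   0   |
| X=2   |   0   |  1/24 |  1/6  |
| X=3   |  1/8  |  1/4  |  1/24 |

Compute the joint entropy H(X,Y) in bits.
2.9073 bits

H(X,Y) = -Σ_{x,y} P(x,y) log₂ P(x,y). Per-cell terms -P(x,y)·log₂P(x,y):
  X=0: 0.43083, 0.29875, 0.00000
  X=1: 0.19104, 0.29875, 0.00000
  X=2: 0.00000, 0.19104, 0.43083
  X=3: 0.37500, 0.50000, 0.19104
  (cells with P = 0 contribute 0)
Sum of the 12 terms: H(X,Y) = 2.9073 bits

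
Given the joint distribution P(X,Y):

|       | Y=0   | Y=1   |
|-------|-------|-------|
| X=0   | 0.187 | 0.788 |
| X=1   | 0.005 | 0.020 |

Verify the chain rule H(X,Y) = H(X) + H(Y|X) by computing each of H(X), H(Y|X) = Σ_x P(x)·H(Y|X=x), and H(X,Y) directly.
H(X) = 0.1687 bits, H(Y|X) = 0.7056 bits, H(X,Y) = 0.8743 bits

Marginal of X (row sums):
  P(X=0) = 0.187 + 0.788 = 0.975
  P(X=1) = 0.005 + 0.020 = 0.025
H(X) = -[0.975·log₂(0.975) + 0.025·log₂(0.025)]
  = 0.03561 + 0.13305 = 0.1687 bits

H(Y|X) = Σ_x P(x)·H(Y|X=x):
  X=0: P(X=0) = 0.975, P(Y|X=0) = (187/975, 788/975) → H(Y|X=0) = 0.70521
  X=1: P(X=1) = 0.025, P(Y|X=1) = (1/5, 4/5) → H(Y|X=1) = 0.72193
H(Y|X) = 0.975·0.70521 + 0.025·0.72193 = 0.7056 bits

H(X,Y) = -Σ_{x,y} P(x,y) log₂ P(x,y). Per-cell terms -P(x,y)·log₂P(x,y):
  X=0: 0.45233, 0.27086
  X=1: 0.03822, 0.11288
Sum of the 4 terms: H(X,Y) = 0.8743 bits

Chain rule check:
  H(X) + H(Y|X) = 0.1687 + 0.7056 = 0.8743 bits
  H(X,Y) = 0.8743 bits
✓ Chain rule verified.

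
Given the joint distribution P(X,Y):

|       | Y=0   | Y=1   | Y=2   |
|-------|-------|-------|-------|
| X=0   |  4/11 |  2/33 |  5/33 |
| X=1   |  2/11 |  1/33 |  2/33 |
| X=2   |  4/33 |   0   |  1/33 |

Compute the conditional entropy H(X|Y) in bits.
1.3553 bits

H(X|Y) = H(X,Y) - H(Y)

H(X,Y) = -Σ_{x,y} P(x,y) log₂ P(x,y). Per-cell terms -P(x,y)·log₂P(x,y):
  X=0: 0.5307024, 0.2451148, 0.4124949
  X=1: 0.4471694, 0.1528604, 0.2451148
  X=2: 0.3690175, 0.0000000, 0.1528604
  (cells with P = 0 contribute 0)
Sum of the 9 terms: H(X,Y) = 2.5553346 bits

Marginal of Y (column sums):
  P(Y=0) = 4/11 + 2/11 + 4/33 = 2/3
  P(Y=1) = 2/33 + 1/33 + 0 = 1/11
  P(Y=2) = 5/33 + 2/33 + 1/33 = 8/33
H(Y) = -[(2/3)·log₂(2/3) + (1/11)·log₂(1/11) + (8/33)·log₂(8/33)]
  = 0.3899750 + 0.3144938 + 0.4956107 = 1.2000795 bits

H(X|Y) = H(X,Y) - H(Y) = 2.5553346 - 1.2000795 = 1.3553 bits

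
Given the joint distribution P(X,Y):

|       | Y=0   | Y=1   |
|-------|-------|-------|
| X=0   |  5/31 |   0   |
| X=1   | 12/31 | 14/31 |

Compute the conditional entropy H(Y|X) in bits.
0.8351 bits

H(Y|X) = H(X,Y) - H(X)

H(X,Y) = -Σ_{x,y} P(x,y) log₂ P(x,y). Per-cell terms -P(x,y)·log₂P(x,y):
  X=0: 0.4246, 0.0000
  X=1: 0.5300, 0.5179
  (cells with P = 0 contribute 0)
Sum of the 4 terms: H(X,Y) = 1.4725 bits

Marginal of X (row sums):
  P(X=0) = 5/31 + 0 = 5/31
  P(X=1) = 12/31 + 14/31 = 26/31
H(X) = -[(5/31)·log₂(5/31) + (26/31)·log₂(26/31)]
  = 0.4246 + 0.2128 = 0.6374 bits

H(Y|X) = H(X,Y) - H(X) = 1.4725 - 0.6374 = 0.8351 bits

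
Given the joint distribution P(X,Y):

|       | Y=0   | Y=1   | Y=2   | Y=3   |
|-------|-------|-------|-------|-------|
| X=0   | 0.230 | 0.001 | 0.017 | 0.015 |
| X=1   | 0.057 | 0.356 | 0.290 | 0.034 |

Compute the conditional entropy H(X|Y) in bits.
0.3547 bits

H(X|Y) = H(X,Y) - H(Y)

H(X,Y) = -Σ_{x,y} P(x,y) log₂ P(x,y). Per-cell terms -P(x,y)·log₂P(x,y):
  X=0: 0.487668, 0.009966, 0.099931, 0.090883
  X=1: 0.235575, 0.530458, 0.517904, 0.165863
Sum of the 8 terms: H(X,Y) = 2.13825 bits

Marginal of Y (column sums):
  P(Y=0) = 0.230 + 0.057 = 0.287
  P(Y=1) = 0.001 + 0.356 = 0.357
  P(Y=2) = 0.017 + 0.290 = 0.307
  P(Y=3) = 0.015 + 0.034 = 0.049
H(Y) = -[0.287·log₂(0.287) + 0.357·log₂(0.357) + 0.307·log₂(0.307) + 0.049·log₂(0.049)]
  = 0.516852 + 0.530503 + 0.523033 + 0.213203 = 1.78359 bits

H(X|Y) = H(X,Y) - H(Y) = 2.13825 - 1.78359 = 0.3547 bits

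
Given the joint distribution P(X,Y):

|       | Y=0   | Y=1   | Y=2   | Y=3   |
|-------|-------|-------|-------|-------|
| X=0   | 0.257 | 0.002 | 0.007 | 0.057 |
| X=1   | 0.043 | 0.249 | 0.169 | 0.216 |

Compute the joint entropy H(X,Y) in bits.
2.4130 bits

H(X,Y) = -Σ_{x,y} P(x,y) log₂ P(x,y). Per-cell terms -P(x,y)·log₂P(x,y):
  X=0: 0.50376, 0.01793, 0.05011, 0.23557
  X=1: 0.19520, 0.49944, 0.43347, 0.47755
Sum of the 8 terms: H(X,Y) = 2.4130 bits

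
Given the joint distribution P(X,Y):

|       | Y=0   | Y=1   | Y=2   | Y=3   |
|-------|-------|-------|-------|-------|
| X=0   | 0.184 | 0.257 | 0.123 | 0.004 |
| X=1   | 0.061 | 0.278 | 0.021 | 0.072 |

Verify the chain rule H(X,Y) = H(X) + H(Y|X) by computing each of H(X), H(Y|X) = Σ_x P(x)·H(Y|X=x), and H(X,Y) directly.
H(X) = 0.9866 bits, H(Y|X) = 1.5201 bits, H(X,Y) = 2.5068 bits

Marginal of X (row sums):
  P(X=0) = 0.184 + 0.257 + 0.123 + 0.004 = 0.568
  P(X=1) = 0.061 + 0.278 + 0.021 + 0.072 = 0.432
H(X) = -[0.568·log₂(0.568) + 0.432·log₂(0.432)]
  = 0.4635 + 0.5231 = 0.9866 bits

H(Y|X) = Σ_x P(x)·H(Y|X=x):
  X=0: P(X=0) = 0.568, P(Y|X=0) = (23/71, 257/568, 123/568, 1/142) → H(Y|X=0) = 1.5728
  X=1: P(X=1) = 0.432, P(Y|X=1) = (61/432, 139/216, 7/144, 1/6) → H(Y|X=1) = 1.4509
H(Y|X) = 0.568·1.5728 + 0.432·1.4509 = 1.5201 bits

H(X,Y) = -Σ_{x,y} P(x,y) log₂ P(x,y). Per-cell terms -P(x,y)·log₂P(x,y):
  X=0: 0.4494, 0.5038, 0.3719, 0.0319
  X=1: 0.2461, 0.5134, 0.1170, 0.2733
Sum of the 8 terms: H(X,Y) = 2.5068 bits

Chain rule check:
  H(X) + H(Y|X) = 0.9866 + 1.5201 = 2.5067 bits
  H(X,Y) = 2.5068 bits
✓ Chain rule verified (Δ = 0.0001 is 4-dp rounding noise: each of the three values was rounded independently).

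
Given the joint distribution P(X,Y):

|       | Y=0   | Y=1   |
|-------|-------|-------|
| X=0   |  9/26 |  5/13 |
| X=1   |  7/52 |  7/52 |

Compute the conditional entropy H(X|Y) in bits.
0.8400 bits

H(X|Y) = H(X,Y) - H(Y)

H(X,Y) = -Σ_{x,y} P(x,y) log₂ P(x,y). Per-cell terms -P(x,y)·log₂P(x,y):
  X=0: 0.52979, 0.53020
  X=1: 0.38945, 0.38945
Sum of the 4 terms: H(X,Y) = 1.8389 bits

Marginal of Y (column sums):
  P(Y=0) = 9/26 + 7/52 = 25/52
  P(Y=1) = 5/13 + 7/52 = 27/52
H(Y) = -[(25/52)·log₂(25/52) + (27/52)·log₂(27/52)]
  = 0.50797 + 0.49096 = 0.9989 bits

H(X|Y) = H(X,Y) - H(Y) = 1.8389 - 0.9989 = 0.8400 bits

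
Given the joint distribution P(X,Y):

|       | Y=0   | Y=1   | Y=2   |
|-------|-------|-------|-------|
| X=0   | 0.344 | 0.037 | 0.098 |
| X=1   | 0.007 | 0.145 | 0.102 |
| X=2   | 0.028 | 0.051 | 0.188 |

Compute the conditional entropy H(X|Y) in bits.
1.0905 bits

H(X|Y) = H(X,Y) - H(Y)

H(X,Y) = -Σ_{x,y} P(x,y) log₂ P(x,y). Per-cell terms -P(x,y)·log₂P(x,y):
  X=0: 0.529595, 0.175984, 0.328405
  X=1: 0.050109, 0.403952, 0.335923
  X=2: 0.144436, 0.218961, 0.453305
Sum of the 9 terms: H(X,Y) = 2.64067 bits

Marginal of Y (column sums):
  P(Y=0) = 0.344 + 0.007 + 0.028 = 0.379
  P(Y=1) = 0.037 + 0.145 + 0.051 = 0.233
  P(Y=2) = 0.098 + 0.102 + 0.188 = 0.388
H(Y) = -[0.379·log₂(0.379) + 0.233·log₂(0.233) + 0.388·log₂(0.388)]
  = 0.530498 + 0.489672 + 0.529958 = 1.55013 bits

H(X|Y) = H(X,Y) - H(Y) = 2.64067 - 1.55013 = 1.0905 bits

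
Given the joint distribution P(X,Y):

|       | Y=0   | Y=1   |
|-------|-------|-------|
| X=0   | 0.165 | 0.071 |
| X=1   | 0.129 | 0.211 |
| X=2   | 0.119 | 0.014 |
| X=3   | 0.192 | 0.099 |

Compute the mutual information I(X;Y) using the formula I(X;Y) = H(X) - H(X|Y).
0.1004 bits

I(X;Y) = H(X) - H(X|Y)

Marginal of X (row sums):
  P(X=0) = 0.165 + 0.071 = 0.236
  P(X=1) = 0.129 + 0.211 = 0.340
  P(X=2) = 0.119 + 0.014 = 0.133
  P(X=3) = 0.192 + 0.099 = 0.291
H(X) = -[0.236·log₂(0.236) + 0.340·log₂(0.340) + 0.133·log₂(0.133) + 0.291·log₂(0.291)]
  = 0.491621 + 0.529174 + 0.387097 + 0.518245 = 1.92614 bits

Marginal of Y (column sums):
  P(Y=0) = 0.165 + 0.129 + 0.119 + 0.192 = 0.605
  P(Y=1) = 0.071 + 0.211 + 0.014 + 0.099 = 0.395
H(X|Y) = Σ_y P(y)·H(X|Y=y):
  Y=0: P(Y=0) = 0.605, P(X|Y=0) = (3/11, 129/605, 119/605, 192/605) → H(X|Y=0) = 1.973539
  Y=1: P(Y=1) = 0.395, P(X|Y=1) = (71/395, 211/395, 14/395, 99/395) → H(X|Y=1) = 1.599397
H(X|Y) = 0.605·1.973539 + 0.395·1.599397 = 1.82575 bits

I(X;Y) = H(X) - H(X|Y) = 1.92614 - 1.82575 = 0.1004 bits

Cross-check via I(X;Y) = H(X) + H(Y) - H(X,Y): computing H(Y) from the column sums and H(X,Y) from the 8 cells in the same way gives H(Y) = 0.96795 bits and H(X,Y) = 2.79370 bits, so
I(X;Y) = 1.92614 + 0.96795 - 2.79370 = 0.1004 bits ✓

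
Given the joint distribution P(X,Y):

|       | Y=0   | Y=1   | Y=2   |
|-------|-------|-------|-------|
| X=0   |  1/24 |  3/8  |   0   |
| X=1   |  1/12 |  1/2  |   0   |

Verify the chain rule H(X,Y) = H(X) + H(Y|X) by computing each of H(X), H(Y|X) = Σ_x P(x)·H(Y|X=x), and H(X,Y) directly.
H(X) = 0.9799 bits, H(Y|X) = 0.5406 bits, H(X,Y) = 1.5204 bits

Marginal of X (row sums):
  P(X=0) = 1/24 + 3/8 + 0 = 5/12
  P(X=1) = 1/12 + 1/2 + 0 = 7/12
H(X) = -[(5/12)·log₂(5/12) + (7/12)·log₂(7/12)]
  = 0.52626 + 0.45360 = 0.9799 bits

H(Y|X) = Σ_x P(x)·H(Y|X=x):
  X=0: P(X=0) = 5/12, P(Y|X=0) = (1/10, 9/10, 0) → H(Y|X=0) = 0.46900
  X=1: P(X=1) = 7/12, P(Y|X=1) = (1/7, 6/7, 0) → H(Y|X=1) = 0.59167
H(Y|X) = (5/12)·0.46900 + (7/12)·0.59167 = 0.5406 bits

H(X,Y) = -Σ_{x,y} P(x,y) log₂ P(x,y). Per-cell terms -P(x,y)·log₂P(x,y):
  X=0: 0.19104, 0.53064, 0.00000
  X=1: 0.29875, 0.50000, 0.00000
  (cells with P = 0 contribute 0)
Sum of the 6 terms: H(X,Y) = 1.5204 bits

Chain rule check:
  H(X) + H(Y|X) = 0.9799 + 0.5406 = 1.5205 bits
  H(X,Y) = 1.5204 bits
✓ Chain rule verified (Δ = 0.0001 is 4-dp rounding noise: each of the three values was rounded independently).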